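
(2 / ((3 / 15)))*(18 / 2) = 90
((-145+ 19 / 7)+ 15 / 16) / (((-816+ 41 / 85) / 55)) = 74009925 / 7763728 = 9.53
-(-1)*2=2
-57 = -57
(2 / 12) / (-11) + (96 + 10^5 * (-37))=-244193665 / 66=-3699904.02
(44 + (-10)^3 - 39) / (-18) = 995 / 18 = 55.28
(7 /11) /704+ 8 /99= 5695 /69696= 0.08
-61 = -61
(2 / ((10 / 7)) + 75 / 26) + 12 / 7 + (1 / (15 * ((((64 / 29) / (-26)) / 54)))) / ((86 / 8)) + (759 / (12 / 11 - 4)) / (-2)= 165919561 / 1252160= 132.51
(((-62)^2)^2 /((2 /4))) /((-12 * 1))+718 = -2462004.67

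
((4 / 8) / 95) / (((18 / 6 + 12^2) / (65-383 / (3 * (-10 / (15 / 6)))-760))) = -0.02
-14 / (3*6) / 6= -7 / 54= -0.13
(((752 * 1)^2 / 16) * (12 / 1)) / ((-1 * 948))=-447.39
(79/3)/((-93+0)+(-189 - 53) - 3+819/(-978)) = -25754/331383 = -0.08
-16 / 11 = -1.45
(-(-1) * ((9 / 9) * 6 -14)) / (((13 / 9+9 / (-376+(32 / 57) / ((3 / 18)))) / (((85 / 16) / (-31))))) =902700 / 935177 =0.97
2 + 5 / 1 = 7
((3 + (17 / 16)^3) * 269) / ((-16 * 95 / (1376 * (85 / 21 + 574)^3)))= -355896048188856742573 / 1801820160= -197520294250.04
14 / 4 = 7 / 2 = 3.50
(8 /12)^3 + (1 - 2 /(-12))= 79 /54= 1.46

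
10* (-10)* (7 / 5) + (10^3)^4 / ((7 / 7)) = 999999999860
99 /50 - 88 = -4301 /50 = -86.02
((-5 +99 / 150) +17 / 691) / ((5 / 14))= -1043679 / 86375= -12.08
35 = 35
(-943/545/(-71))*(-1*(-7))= 6601/38695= 0.17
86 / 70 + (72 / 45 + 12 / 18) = 367 / 105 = 3.50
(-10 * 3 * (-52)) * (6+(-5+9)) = 15600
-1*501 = -501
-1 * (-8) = 8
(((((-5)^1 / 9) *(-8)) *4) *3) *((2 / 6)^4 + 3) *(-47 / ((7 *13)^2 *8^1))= -229360 / 2012283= -0.11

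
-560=-560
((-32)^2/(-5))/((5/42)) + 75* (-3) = -1945.32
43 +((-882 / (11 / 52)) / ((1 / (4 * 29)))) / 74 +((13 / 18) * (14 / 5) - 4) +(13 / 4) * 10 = -6462.38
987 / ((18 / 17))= 5593 / 6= 932.17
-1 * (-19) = 19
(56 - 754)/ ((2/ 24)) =-8376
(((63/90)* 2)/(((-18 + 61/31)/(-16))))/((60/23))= 2852/5325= 0.54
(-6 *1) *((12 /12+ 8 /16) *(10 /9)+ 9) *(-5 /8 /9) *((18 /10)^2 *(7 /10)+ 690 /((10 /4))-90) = 62756 /75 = 836.75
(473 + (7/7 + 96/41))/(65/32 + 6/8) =624960/3649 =171.27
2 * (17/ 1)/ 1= 34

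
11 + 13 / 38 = 431 / 38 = 11.34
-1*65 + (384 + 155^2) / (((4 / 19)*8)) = 461691 / 32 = 14427.84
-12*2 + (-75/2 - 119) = -361/2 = -180.50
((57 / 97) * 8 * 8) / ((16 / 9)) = 2052 / 97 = 21.15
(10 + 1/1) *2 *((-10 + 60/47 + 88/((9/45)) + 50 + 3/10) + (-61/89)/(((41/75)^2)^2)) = 616175769614229/59100791315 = 10425.85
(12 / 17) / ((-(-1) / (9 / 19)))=108 / 323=0.33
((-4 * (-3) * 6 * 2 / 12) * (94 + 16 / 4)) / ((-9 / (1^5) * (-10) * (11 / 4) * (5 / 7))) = 5488 / 825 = 6.65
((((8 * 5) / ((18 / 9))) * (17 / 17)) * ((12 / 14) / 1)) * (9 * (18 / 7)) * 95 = 1846800 / 49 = 37689.80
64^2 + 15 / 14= 57359 / 14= 4097.07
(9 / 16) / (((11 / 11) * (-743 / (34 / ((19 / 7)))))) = -1071 / 112936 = -0.01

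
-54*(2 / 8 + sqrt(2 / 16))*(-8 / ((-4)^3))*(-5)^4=-16875*sqrt(2) / 16 - 16875 / 16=-2546.24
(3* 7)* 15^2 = 4725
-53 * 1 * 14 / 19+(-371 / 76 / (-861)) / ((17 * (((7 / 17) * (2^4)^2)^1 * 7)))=-4579362763 / 117261312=-39.05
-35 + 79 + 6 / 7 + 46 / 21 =988 / 21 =47.05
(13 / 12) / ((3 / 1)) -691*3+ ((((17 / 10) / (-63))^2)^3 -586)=-166227414442353612431 / 62523502209000000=-2658.64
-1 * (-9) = 9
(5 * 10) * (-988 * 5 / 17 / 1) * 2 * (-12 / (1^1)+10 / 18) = 50882000 / 153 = 332562.09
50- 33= 17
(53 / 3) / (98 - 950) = -53 / 2556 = -0.02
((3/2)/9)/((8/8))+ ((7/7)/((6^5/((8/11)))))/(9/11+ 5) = 10369/62208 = 0.17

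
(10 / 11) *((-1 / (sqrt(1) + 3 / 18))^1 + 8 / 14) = -20 / 77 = -0.26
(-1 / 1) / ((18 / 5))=-5 / 18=-0.28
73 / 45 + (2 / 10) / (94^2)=645037 / 397620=1.62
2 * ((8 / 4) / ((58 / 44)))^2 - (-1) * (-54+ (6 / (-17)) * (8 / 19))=-13458434 / 271643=-49.54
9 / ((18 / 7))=7 / 2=3.50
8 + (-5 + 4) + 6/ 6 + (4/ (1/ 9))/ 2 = 26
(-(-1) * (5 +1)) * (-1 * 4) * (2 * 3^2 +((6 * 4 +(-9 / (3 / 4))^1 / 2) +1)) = -888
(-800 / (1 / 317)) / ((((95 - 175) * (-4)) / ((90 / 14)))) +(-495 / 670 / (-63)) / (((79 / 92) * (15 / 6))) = -1887614101 / 370510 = -5094.64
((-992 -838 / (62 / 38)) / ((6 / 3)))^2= 544615569 / 961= 566717.55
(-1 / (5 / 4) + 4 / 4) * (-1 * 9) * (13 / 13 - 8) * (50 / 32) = 315 / 16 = 19.69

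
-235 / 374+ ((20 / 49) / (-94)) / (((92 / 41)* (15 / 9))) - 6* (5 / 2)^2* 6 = -2234906033 / 9905203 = -225.63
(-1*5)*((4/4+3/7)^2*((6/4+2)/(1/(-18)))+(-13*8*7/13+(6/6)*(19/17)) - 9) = 114510/119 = 962.27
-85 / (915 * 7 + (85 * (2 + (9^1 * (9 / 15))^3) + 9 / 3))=-2125 / 499061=-0.00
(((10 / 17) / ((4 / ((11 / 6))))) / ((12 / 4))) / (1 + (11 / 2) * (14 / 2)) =0.00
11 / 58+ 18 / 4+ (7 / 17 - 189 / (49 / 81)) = -1060586 / 3451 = -307.33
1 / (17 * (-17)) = -1 / 289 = -0.00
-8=-8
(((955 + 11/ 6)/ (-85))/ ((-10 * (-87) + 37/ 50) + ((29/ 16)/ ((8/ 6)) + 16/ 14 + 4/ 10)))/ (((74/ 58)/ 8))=-1491741440/ 18463904391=-0.08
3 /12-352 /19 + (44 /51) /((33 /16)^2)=-6935237 /383724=-18.07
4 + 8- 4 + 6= 14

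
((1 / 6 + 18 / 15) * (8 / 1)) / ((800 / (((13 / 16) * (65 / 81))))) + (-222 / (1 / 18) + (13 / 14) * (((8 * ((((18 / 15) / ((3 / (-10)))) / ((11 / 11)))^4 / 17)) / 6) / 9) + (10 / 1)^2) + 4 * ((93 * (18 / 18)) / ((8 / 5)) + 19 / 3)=-336463052249 / 92534400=-3636.09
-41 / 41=-1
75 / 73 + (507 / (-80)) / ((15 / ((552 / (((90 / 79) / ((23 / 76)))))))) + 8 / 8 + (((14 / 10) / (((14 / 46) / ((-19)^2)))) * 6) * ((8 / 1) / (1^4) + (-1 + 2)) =745755009233 / 8322000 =89612.47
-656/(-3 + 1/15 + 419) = -9840/6241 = -1.58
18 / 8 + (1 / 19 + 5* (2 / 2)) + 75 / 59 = 8.57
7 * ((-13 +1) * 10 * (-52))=43680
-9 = -9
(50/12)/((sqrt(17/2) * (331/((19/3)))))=475 * sqrt(34)/101286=0.03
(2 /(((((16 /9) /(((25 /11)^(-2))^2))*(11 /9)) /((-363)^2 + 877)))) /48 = 2383449651 /25000000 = 95.34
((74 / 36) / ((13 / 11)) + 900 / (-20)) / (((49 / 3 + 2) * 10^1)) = -10123 / 42900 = -0.24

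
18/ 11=1.64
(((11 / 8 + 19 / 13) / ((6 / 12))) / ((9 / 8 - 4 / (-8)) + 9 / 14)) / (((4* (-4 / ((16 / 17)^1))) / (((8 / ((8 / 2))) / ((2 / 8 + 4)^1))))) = -33040 / 477139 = -0.07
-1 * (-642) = 642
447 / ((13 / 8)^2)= 169.28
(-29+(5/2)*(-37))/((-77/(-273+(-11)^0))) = -33048/77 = -429.19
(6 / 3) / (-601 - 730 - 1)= -1 / 666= -0.00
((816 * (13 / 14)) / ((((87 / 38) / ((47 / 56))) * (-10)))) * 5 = -197353 / 1421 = -138.88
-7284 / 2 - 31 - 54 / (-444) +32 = -269425 / 74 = -3640.88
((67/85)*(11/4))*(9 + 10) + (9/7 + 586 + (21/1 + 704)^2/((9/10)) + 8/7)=12523361329/21420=584657.39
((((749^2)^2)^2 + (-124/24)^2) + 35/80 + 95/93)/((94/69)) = 10169663045294475365470961243/139872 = 72706925226596283498276.72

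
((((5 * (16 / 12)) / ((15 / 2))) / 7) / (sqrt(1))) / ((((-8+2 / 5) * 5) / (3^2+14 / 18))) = -352 / 10773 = -0.03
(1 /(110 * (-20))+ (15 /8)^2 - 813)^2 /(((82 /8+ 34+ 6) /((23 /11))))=4668427297849247 /171219840000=27265.69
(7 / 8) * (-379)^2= 1005487 / 8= 125685.88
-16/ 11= -1.45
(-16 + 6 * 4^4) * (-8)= -12160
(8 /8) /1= 1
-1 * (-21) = 21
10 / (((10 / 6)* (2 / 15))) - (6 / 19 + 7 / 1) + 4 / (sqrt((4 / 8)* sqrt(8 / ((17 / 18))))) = 2* 17^(1 / 4)* sqrt(6) / 3 + 716 / 19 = 41.00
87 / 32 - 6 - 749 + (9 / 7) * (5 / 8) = -168331 / 224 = -751.48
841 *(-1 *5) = -4205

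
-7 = -7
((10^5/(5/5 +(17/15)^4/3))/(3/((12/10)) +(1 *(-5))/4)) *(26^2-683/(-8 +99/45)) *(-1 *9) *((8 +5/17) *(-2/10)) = 17745749932500000/29012557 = 611657563.74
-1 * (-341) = 341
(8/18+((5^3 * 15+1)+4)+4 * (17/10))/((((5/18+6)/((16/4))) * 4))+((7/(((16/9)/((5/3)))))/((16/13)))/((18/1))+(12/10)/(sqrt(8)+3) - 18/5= 261149747/867840 - 12 * sqrt(2)/5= 297.53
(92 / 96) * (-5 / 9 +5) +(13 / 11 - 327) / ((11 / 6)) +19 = -504620 / 3267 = -154.46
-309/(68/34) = -309/2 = -154.50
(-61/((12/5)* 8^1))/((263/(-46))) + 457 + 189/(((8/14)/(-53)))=-215519381/12624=-17072.19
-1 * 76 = -76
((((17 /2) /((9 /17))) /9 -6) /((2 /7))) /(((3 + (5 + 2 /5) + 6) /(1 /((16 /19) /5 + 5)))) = -2270975 /11454048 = -0.20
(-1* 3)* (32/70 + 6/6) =-153/35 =-4.37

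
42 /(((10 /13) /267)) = 72891 /5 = 14578.20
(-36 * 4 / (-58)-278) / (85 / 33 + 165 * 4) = -52734 / 126817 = -0.42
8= 8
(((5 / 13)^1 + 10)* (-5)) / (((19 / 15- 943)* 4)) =10125 / 734552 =0.01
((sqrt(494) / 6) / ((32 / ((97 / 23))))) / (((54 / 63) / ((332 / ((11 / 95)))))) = 5353915 *sqrt(494) / 72864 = 1633.13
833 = 833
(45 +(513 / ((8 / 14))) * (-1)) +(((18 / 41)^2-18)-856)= -11609371 / 6724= -1726.56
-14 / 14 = -1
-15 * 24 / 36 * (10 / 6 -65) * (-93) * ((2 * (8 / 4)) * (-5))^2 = -23560000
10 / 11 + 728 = 728.91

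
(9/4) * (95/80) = 2.67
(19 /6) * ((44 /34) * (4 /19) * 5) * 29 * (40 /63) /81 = 255200 /260253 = 0.98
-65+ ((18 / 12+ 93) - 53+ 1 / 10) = -117 / 5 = -23.40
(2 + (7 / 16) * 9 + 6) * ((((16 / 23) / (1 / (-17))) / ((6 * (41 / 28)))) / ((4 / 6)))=-22729 / 943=-24.10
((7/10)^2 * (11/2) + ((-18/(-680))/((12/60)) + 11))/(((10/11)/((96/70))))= 20.86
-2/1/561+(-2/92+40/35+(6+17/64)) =42678785/5780544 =7.38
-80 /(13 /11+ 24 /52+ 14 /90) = -44.47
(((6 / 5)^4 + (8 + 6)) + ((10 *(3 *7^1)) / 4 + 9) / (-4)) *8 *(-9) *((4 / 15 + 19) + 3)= -3499986 / 3125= -1120.00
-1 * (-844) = 844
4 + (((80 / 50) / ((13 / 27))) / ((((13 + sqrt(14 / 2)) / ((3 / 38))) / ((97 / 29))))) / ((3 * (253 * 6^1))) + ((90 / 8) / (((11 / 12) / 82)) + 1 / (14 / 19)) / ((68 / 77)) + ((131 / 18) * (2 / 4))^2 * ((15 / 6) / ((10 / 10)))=36186354586567 / 30713268960 - 97 * sqrt(7) / 81550755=1178.20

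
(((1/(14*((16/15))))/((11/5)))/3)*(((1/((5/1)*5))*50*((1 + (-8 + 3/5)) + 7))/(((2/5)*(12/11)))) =0.03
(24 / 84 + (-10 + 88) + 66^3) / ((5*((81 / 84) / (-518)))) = -834195488 / 27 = -30896129.19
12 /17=0.71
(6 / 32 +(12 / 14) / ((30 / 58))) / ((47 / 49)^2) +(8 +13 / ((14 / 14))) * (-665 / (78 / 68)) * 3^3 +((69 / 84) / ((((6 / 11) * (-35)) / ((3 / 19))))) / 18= -790947439286861 / 2406197430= -328712.61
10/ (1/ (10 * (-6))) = -600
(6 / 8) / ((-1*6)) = -1 / 8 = -0.12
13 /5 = 2.60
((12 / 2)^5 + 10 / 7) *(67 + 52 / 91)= 25751066 / 49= 525531.96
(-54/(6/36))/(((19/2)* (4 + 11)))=-216/95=-2.27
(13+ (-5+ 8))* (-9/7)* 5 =-720/7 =-102.86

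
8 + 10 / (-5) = 6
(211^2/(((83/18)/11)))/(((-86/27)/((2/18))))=-13222737/3569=-3704.89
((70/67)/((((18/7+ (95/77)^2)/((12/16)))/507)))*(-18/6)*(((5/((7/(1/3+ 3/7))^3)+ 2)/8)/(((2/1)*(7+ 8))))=-5012778199/2059465296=-2.43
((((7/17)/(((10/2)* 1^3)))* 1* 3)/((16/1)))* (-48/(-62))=63/5270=0.01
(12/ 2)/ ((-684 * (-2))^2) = 1/ 311904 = 0.00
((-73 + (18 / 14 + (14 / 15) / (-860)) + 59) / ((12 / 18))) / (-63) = 574099 / 1896300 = 0.30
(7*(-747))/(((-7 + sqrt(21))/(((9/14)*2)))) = 6723*sqrt(21)/28 + 6723/4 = 2781.06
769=769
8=8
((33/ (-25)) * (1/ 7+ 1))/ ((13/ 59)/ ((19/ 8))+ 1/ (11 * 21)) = -9766152/ 628625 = -15.54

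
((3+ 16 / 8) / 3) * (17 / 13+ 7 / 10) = 87 / 26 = 3.35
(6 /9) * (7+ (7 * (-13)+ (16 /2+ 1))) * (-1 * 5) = 250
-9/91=-0.10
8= 8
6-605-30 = -629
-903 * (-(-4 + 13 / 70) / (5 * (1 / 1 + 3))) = -34443 / 200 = -172.22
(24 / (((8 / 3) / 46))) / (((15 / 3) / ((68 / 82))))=14076 / 205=68.66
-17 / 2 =-8.50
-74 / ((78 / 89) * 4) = -3293 / 156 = -21.11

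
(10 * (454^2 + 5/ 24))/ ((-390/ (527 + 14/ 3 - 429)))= -380902753/ 702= -542596.51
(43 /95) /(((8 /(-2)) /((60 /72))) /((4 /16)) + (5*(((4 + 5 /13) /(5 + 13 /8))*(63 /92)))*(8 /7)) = -681421 /25006128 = -0.03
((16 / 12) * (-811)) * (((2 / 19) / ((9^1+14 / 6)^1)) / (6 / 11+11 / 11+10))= -35684 / 41021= -0.87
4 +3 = 7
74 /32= 37 /16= 2.31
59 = 59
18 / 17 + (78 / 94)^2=65619 / 37553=1.75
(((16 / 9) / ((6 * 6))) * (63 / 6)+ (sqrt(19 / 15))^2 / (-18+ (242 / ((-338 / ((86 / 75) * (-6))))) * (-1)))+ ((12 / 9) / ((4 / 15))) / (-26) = 242428 / 894699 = 0.27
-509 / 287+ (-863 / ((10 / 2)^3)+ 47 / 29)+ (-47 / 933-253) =-252478227817 / 970669875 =-260.11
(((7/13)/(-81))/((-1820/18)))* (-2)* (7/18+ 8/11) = -17/115830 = -0.00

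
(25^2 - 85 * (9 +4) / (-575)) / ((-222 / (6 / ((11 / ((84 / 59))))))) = -6056064 / 2761495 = -2.19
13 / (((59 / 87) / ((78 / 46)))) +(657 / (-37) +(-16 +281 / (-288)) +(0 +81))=1139063143 / 14460192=78.77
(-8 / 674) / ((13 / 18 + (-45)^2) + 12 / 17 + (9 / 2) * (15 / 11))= -3366 / 576405811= -0.00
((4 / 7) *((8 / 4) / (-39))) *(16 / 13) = -128 / 3549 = -0.04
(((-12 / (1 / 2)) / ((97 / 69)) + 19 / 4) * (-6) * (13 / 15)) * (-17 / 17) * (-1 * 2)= 62153 / 485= 128.15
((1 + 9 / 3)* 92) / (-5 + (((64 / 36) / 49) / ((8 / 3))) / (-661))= -35757456 / 485837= -73.60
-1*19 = -19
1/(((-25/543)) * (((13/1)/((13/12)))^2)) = -181/1200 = -0.15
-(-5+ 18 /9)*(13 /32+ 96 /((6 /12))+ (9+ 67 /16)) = 19737 /32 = 616.78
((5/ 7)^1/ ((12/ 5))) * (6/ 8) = 25/ 112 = 0.22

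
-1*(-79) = 79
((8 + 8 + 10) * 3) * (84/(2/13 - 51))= -128.86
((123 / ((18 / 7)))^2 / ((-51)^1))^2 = 6784652161 / 3370896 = 2012.71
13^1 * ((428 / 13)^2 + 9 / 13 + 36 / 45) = 917181 / 65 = 14110.48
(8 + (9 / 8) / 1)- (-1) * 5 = 113 / 8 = 14.12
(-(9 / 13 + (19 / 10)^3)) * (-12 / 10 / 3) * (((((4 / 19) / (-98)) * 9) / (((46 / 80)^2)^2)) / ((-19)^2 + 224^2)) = -1809414144 / 171164554839551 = -0.00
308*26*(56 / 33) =40768 / 3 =13589.33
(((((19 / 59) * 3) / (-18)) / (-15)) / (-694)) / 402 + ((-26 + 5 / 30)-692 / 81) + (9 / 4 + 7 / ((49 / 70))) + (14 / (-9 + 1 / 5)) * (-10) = -303953009317 / 48887067240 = -6.22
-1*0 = 0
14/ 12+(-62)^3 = -1429961/ 6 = -238326.83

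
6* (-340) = -2040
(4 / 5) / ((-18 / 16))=-32 / 45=-0.71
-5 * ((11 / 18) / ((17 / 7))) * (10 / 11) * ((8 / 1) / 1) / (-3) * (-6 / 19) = -2800 / 2907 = -0.96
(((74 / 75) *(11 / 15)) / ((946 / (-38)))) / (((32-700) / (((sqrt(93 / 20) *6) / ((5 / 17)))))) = 11951 *sqrt(465) / 134643750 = 0.00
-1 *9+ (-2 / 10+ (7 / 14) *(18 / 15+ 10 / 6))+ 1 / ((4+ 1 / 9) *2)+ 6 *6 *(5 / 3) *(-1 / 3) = -15343 / 555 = -27.65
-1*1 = -1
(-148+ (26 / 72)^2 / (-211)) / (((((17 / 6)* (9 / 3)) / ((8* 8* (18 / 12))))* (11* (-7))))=161886628 / 7457373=21.71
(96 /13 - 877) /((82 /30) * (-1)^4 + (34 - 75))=24225 /1066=22.73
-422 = -422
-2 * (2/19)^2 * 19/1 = -8/19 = -0.42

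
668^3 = 298077632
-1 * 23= -23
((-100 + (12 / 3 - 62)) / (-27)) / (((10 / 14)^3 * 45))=54194 / 151875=0.36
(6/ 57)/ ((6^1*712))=1/ 40584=0.00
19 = 19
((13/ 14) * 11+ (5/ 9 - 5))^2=528529/ 15876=33.29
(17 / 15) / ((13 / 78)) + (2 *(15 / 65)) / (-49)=21628 / 3185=6.79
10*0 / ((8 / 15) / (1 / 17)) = 0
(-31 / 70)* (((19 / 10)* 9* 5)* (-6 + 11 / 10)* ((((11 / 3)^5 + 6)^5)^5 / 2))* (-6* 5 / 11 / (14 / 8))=-11016680180258516025652446281640767097989276064854905924976403955279347120051673833653280598643146536326639669225424904856520153489161 / 1779040196915286898309048031214508989334160871262472595336990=-6192485250957542393538471000000000000000000000000000000000000000000000000.00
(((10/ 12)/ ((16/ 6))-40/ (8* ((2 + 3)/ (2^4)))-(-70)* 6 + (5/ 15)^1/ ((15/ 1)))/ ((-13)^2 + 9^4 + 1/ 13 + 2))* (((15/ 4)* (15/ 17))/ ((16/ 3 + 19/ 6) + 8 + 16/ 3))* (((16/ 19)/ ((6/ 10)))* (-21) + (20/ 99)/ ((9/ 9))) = -260473236725/ 977620200744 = -0.27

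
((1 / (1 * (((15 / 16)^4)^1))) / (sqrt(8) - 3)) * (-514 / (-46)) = -16842752 / 388125 - 33685504 * sqrt(2) / 1164375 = -84.31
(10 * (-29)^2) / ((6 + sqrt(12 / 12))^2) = 8410 / 49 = 171.63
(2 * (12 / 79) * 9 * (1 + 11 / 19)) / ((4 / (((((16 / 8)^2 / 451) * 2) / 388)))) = 3240 / 65664247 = 0.00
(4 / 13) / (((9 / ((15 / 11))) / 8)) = 160 / 429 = 0.37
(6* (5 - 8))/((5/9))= -162/5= -32.40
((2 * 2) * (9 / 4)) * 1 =9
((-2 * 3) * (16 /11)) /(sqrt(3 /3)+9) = -48 /55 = -0.87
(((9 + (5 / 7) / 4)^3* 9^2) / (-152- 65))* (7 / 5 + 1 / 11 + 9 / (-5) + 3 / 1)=-776.69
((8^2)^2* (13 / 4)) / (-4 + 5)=13312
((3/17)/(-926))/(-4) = 3/62968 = 0.00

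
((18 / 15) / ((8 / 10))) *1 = 3 / 2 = 1.50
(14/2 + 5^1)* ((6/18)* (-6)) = -24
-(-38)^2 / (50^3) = -361 / 31250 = -0.01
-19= -19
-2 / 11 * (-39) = 78 / 11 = 7.09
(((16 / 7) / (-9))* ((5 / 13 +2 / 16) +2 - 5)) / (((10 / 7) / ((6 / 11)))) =518 / 2145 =0.24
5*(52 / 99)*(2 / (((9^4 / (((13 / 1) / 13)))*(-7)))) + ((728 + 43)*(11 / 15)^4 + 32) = 724576283063 / 2841733125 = 254.98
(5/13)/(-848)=-5/11024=-0.00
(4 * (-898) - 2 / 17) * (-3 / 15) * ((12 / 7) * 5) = 732792 / 119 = 6157.92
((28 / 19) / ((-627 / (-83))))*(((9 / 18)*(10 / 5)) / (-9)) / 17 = -2324 / 1822689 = -0.00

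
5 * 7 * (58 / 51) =2030 / 51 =39.80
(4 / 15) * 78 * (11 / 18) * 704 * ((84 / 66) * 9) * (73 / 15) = 37413376 / 75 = 498845.01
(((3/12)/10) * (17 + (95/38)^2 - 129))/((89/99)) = -2.94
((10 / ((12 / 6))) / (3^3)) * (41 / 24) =205 / 648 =0.32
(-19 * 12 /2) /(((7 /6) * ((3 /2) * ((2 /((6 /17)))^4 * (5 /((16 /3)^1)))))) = -196992 /2923235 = -0.07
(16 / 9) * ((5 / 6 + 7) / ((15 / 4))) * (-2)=-3008 / 405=-7.43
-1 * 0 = 0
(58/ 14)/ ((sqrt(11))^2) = 29/ 77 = 0.38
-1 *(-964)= 964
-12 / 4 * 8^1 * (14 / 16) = -21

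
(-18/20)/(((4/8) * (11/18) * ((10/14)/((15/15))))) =-1134/275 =-4.12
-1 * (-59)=59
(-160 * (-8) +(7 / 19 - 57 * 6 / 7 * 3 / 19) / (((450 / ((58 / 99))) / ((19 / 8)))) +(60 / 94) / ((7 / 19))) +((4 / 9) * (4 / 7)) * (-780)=63529938349 / 58627800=1083.61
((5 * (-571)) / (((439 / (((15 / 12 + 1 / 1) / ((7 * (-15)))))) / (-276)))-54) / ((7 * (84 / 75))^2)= -1.50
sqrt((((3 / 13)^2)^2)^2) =81 / 28561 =0.00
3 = 3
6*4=24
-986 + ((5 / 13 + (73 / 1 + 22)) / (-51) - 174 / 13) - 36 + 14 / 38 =-1004743 / 969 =-1036.89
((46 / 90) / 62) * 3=23 / 930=0.02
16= 16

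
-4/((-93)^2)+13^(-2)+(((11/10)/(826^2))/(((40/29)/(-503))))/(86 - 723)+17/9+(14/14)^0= 56574273823330909/19546489372737600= 2.89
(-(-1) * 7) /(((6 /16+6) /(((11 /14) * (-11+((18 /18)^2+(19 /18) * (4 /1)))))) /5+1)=80080 /8227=9.73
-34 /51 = -2 /3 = -0.67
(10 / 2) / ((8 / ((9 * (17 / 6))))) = 255 / 16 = 15.94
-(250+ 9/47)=-11759/47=-250.19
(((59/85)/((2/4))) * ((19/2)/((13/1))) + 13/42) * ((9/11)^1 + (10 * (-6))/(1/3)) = -40370679/170170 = -237.24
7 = 7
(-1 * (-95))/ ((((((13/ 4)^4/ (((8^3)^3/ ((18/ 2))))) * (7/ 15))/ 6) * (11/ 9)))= 293775763046400/ 2199197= 133583195.61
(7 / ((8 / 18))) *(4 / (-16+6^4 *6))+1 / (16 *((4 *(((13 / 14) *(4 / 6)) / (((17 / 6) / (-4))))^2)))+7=2359694197 / 335728640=7.03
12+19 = 31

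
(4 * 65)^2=67600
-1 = -1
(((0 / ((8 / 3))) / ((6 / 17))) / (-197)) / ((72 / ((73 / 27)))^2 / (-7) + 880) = 0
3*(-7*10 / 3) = -70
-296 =-296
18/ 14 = 1.29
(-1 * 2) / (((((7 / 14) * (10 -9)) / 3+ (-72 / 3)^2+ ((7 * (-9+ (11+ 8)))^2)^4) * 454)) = -6 / 785165896200784739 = -0.00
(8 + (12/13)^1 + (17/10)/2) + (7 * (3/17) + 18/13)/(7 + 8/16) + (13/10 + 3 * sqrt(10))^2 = 39 * sqrt(10)/5 + 1125027/11050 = 126.48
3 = 3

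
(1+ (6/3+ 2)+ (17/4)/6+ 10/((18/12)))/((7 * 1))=99/56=1.77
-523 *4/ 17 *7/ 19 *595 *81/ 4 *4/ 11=-41515740/ 209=-198639.90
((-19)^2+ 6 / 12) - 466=-209 / 2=-104.50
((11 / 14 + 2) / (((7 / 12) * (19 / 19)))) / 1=234 / 49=4.78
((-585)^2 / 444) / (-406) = -114075 / 60088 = -1.90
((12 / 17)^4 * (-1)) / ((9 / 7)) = -16128 / 83521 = -0.19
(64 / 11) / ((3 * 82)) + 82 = 110978 / 1353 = 82.02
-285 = -285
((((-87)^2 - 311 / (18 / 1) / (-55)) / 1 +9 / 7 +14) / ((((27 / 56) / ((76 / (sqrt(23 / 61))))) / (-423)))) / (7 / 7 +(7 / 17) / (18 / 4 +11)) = -395774642083952 * sqrt(1403) / 18477855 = -802278669.42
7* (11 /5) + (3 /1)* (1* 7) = 182 /5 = 36.40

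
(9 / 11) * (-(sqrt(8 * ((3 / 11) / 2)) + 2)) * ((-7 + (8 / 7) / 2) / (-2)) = -405 / 77 - 405 * sqrt(33) / 847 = -8.01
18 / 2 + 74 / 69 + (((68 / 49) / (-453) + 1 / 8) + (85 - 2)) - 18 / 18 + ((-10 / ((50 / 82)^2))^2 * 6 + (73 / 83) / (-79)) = 1854774728259439279 / 418443970875000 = 4432.55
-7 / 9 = -0.78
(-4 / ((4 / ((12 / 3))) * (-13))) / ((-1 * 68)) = -1 / 221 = -0.00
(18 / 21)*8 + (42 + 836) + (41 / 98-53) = 81563 / 98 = 832.28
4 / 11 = 0.36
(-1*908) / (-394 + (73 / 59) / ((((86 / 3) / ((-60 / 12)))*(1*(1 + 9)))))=9214384 / 3998531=2.30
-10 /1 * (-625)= 6250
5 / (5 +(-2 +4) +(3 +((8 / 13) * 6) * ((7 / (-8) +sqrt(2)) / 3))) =1885 / 3236-65 * sqrt(2) / 809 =0.47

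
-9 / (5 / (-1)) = 9 / 5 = 1.80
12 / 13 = 0.92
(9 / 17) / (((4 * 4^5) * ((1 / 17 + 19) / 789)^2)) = 1175873 / 5308416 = 0.22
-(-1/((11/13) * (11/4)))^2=-2704/14641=-0.18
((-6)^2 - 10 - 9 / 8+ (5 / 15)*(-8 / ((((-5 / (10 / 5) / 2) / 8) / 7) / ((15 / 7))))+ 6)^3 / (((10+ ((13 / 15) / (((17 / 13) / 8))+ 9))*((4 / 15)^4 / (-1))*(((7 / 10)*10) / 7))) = -156046231972265625 / 812253184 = -192115260.42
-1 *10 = -10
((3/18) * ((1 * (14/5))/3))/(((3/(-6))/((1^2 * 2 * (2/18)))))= -28/405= -0.07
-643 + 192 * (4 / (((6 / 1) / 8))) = 381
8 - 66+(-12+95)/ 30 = -1657/ 30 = -55.23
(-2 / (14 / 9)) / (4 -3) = -9 / 7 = -1.29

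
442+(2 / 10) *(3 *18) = 2264 / 5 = 452.80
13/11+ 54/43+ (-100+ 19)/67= 38938/31691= 1.23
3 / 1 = 3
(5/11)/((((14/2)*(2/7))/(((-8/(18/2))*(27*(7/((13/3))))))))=-1260/143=-8.81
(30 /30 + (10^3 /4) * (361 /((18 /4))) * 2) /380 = 361009 /3420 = 105.56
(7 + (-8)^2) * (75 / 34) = 5325 / 34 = 156.62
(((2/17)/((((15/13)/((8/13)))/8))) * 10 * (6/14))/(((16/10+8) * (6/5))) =200/1071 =0.19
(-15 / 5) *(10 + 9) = -57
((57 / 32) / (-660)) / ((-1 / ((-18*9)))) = -0.44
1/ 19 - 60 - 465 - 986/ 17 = -11076/ 19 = -582.95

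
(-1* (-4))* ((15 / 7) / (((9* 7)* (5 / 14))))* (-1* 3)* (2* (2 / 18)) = -16 / 63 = -0.25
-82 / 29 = -2.83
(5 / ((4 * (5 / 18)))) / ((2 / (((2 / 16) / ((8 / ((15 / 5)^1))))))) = 27 / 256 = 0.11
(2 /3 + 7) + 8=47 /3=15.67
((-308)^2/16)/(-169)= -5929/169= -35.08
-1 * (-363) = 363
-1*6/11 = -6/11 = -0.55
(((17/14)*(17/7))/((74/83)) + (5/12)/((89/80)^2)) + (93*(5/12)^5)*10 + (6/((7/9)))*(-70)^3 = -1575869034973610189/595569977856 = -2645984.68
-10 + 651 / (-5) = -140.20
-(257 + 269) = -526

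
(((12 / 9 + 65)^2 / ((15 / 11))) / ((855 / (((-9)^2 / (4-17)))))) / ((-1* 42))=435611 / 778050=0.56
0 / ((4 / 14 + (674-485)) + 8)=0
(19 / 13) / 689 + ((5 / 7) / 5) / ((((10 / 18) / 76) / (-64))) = -392100967 / 313495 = -1250.74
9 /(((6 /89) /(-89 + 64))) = -6675 /2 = -3337.50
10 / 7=1.43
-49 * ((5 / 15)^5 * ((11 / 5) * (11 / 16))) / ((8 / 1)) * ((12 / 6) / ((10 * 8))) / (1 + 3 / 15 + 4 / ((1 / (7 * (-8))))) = 5929 / 1385994240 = 0.00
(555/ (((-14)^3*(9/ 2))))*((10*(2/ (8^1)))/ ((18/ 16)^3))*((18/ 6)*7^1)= -59200/ 35721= -1.66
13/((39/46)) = 15.33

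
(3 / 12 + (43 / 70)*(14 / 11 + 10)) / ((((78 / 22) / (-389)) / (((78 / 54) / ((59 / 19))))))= -27221053 / 74340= -366.17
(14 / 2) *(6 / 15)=14 / 5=2.80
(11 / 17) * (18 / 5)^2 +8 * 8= 30764 / 425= 72.39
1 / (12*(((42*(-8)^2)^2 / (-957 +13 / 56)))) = -0.00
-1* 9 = -9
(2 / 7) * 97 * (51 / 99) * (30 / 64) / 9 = 8245 / 11088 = 0.74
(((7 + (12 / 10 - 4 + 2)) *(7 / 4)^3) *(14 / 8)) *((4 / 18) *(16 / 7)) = 10633 / 360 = 29.54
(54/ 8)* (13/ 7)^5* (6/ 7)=30074733/ 235298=127.82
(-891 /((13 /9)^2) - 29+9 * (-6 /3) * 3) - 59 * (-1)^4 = -96169 /169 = -569.05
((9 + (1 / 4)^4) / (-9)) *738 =-94505 / 128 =-738.32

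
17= 17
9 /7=1.29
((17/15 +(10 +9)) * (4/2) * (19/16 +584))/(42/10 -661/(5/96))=-471271/253740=-1.86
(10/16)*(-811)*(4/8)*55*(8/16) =-223025/32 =-6969.53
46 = 46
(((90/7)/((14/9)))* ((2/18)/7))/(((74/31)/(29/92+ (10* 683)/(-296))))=-13509180/10800041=-1.25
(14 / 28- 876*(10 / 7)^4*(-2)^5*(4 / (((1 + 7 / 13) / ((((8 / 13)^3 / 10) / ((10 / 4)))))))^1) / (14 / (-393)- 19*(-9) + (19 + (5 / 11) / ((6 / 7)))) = 9929011104507 / 668308441073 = 14.86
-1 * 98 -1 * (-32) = -66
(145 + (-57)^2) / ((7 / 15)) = 50910 / 7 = 7272.86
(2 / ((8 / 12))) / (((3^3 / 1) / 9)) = 1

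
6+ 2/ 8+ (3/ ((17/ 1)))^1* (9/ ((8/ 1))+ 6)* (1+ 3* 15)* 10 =39755/ 68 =584.63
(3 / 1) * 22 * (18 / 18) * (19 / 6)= 209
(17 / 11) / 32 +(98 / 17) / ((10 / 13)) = 225669 / 29920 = 7.54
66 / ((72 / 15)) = 55 / 4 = 13.75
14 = 14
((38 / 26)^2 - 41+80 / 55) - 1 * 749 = -1461935 / 1859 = -786.41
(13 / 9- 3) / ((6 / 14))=-98 / 27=-3.63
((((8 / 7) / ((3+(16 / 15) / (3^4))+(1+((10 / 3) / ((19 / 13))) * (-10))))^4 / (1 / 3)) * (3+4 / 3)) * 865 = 3193588644050623528125 / 20768954919387175653376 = 0.15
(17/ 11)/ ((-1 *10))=-17/ 110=-0.15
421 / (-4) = -421 / 4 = -105.25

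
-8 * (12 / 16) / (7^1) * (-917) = 786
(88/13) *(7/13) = 3.64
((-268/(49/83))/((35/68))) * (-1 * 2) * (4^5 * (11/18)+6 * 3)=17527916096/15435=1135595.47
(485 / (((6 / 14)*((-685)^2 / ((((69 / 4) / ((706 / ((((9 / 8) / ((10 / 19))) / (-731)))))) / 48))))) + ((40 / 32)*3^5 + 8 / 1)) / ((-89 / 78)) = -3014909267874544209 / 11034767538252800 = -273.22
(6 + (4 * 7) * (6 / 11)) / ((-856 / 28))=-819 / 1177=-0.70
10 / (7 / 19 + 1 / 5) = 475 / 27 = 17.59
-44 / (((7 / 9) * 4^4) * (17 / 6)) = -297 / 3808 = -0.08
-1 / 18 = -0.06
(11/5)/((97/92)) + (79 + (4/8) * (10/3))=120406/1455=82.75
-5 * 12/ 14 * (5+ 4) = -38.57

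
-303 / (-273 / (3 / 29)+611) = 101 / 676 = 0.15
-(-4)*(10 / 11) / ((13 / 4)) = 160 / 143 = 1.12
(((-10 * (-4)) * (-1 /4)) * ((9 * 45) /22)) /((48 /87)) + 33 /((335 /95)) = -3824223 /11792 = -324.31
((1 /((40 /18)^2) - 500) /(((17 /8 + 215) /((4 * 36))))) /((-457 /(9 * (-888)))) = -12782021184 /2205025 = -5796.77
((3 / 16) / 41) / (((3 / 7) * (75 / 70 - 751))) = -49 / 3443672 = -0.00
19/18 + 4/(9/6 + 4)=353/198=1.78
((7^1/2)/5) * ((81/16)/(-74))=-567/11840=-0.05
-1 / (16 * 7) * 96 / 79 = -6 / 553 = -0.01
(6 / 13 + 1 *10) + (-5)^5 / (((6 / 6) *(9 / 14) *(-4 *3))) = 291719 / 702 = 415.55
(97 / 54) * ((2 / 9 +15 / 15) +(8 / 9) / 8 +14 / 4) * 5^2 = 217.05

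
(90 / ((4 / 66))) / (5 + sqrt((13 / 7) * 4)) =17325 / 41 - 990 * sqrt(91) / 41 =192.22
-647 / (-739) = 0.88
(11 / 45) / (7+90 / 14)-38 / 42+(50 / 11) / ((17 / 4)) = 1013063 / 5537070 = 0.18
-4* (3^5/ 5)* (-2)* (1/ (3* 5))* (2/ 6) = 216/ 25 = 8.64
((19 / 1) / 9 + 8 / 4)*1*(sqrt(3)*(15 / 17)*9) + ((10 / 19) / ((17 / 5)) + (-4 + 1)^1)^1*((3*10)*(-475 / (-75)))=-9190 / 17 + 555*sqrt(3) / 17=-484.04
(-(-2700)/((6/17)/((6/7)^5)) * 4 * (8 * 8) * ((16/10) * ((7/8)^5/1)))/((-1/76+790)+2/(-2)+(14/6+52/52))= 169536240/180649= 938.48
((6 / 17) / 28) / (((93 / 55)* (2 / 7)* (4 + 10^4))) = 55 / 21088432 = 0.00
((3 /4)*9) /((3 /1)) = 9 /4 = 2.25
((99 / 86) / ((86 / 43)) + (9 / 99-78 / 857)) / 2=933101 / 3242888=0.29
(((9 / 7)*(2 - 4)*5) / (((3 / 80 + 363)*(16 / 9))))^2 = 202500 / 510262921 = 0.00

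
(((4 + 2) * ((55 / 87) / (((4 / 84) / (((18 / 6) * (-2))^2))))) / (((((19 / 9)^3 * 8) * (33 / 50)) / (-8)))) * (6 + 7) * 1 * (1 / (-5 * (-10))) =-23882040 / 198911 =-120.06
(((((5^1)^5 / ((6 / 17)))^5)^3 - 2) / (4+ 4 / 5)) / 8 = 378838536501407378613728201542133755541641448871814645826811856988044865 / 90275517038592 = 4196470415555273888230616000000000000000000000000000000000.00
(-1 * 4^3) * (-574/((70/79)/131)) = 27155776/5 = 5431155.20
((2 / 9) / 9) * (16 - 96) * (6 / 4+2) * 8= -4480 / 81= -55.31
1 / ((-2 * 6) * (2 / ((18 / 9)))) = -1 / 12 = -0.08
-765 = -765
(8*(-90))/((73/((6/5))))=-864/73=-11.84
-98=-98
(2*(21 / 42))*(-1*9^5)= -59049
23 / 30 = 0.77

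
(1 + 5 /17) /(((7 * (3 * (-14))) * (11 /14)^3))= -56 /6171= -0.01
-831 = -831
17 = 17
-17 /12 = -1.42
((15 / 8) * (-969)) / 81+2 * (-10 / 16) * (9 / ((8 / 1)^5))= -26460565 / 1179648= -22.43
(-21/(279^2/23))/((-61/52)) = 8372/1582767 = 0.01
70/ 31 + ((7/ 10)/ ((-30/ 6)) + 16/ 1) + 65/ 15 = 104399/ 4650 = 22.45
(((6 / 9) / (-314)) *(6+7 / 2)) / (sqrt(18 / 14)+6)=-133 / 38151+19 *sqrt(7) / 76302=-0.00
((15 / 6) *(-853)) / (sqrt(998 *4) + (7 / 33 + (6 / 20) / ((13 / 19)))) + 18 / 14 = 839885176896 / 514229642633-78493486500 *sqrt(998) / 73461377519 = -32.12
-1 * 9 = -9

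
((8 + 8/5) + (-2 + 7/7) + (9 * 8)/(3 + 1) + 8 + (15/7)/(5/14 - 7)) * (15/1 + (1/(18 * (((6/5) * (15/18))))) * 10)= 49588/93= 533.20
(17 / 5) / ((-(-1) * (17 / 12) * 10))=6 / 25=0.24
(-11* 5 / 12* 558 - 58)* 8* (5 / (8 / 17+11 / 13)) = -23121020 / 291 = -79453.68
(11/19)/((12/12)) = 11/19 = 0.58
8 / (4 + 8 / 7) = 14 / 9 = 1.56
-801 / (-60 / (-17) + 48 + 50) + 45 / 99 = -141157 / 18986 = -7.43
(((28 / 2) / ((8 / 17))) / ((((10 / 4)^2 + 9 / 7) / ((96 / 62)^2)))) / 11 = 1919232 / 2230481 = 0.86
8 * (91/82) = 364/41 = 8.88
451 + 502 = 953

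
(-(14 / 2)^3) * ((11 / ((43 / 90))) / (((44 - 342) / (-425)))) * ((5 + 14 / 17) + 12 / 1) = -1286121375 / 6407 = -200736.91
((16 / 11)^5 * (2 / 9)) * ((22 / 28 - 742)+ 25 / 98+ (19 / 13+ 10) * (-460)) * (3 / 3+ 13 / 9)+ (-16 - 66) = -5376007116206 / 251810559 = -21349.41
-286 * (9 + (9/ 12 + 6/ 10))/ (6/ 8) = -19734/ 5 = -3946.80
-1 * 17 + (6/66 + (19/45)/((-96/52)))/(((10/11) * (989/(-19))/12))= -15100597/890100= -16.97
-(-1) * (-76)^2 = 5776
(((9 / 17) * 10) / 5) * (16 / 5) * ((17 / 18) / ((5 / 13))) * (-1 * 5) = -208 / 5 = -41.60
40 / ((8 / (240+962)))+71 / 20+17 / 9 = 1082779 / 180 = 6015.44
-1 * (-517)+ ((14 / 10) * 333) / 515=517.91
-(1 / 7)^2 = -0.02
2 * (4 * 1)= 8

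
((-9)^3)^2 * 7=3720087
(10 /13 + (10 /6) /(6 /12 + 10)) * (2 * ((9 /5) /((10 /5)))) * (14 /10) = 152 /65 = 2.34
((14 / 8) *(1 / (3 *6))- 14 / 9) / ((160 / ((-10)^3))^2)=-56.97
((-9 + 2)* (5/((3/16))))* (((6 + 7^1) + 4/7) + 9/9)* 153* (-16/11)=6658560/11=605323.64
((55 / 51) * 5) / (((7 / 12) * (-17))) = -0.54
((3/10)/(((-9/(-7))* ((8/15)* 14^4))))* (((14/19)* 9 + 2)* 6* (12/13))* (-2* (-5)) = 1845/338884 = 0.01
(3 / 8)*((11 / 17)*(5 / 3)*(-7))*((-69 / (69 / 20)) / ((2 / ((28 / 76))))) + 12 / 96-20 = -24407 / 2584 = -9.45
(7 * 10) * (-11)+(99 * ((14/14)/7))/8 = -43021/56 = -768.23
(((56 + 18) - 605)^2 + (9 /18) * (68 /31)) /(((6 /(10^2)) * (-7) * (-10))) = 43704125 /651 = 67133.83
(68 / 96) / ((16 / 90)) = 255 / 64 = 3.98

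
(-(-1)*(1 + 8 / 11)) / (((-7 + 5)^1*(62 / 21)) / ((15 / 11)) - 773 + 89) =-5985 / 2385064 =-0.00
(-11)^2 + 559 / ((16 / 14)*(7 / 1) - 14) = 167 / 6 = 27.83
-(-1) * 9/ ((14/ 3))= 27/ 14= 1.93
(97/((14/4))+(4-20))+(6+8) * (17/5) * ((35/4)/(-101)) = 10733/1414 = 7.59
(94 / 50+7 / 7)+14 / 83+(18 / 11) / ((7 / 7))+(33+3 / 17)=14691212 / 388025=37.86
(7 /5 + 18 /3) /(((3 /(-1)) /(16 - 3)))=-481 /15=-32.07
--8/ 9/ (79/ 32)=0.36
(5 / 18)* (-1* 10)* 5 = -125 / 9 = -13.89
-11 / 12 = -0.92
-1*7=-7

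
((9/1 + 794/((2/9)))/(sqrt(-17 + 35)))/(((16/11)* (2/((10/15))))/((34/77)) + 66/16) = 27064* sqrt(2)/635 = 60.27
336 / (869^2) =336 / 755161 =0.00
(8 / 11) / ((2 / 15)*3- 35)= -40 / 1903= -0.02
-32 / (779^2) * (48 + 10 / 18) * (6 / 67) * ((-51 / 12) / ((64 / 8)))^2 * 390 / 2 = -432055 / 34238608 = -0.01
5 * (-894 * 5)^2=99904500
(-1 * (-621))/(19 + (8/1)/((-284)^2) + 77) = 6260922/967873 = 6.47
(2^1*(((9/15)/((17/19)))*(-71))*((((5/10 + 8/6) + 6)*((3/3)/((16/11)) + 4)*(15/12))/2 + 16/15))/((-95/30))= 19643073/27200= 722.17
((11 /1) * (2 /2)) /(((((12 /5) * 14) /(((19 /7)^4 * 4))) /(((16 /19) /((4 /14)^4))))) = 377245 /42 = 8982.02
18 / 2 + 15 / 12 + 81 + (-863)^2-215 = 744645.25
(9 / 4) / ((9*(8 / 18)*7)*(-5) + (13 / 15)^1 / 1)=-135 / 8348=-0.02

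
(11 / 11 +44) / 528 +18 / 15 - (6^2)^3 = -41056149 / 880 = -46654.71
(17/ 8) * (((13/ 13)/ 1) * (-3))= -51/ 8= -6.38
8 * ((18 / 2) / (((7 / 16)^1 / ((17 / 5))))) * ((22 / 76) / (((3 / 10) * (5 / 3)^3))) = 1938816 / 16625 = 116.62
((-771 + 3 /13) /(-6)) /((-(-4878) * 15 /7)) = 1169 /95121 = 0.01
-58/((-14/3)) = 87/7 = 12.43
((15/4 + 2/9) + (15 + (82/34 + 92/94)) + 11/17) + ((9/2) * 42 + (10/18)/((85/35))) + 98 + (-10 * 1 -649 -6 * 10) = -3919205/9588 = -408.76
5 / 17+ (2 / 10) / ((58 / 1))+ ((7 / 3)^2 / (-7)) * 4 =-124837 / 44370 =-2.81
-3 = -3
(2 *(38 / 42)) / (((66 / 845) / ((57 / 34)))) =305045 / 7854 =38.84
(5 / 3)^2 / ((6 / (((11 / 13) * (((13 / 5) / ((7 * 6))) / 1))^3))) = 0.00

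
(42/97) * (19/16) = 399/776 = 0.51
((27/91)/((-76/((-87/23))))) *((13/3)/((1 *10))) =783/122360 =0.01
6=6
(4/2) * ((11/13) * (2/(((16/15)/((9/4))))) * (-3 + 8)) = 7425/208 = 35.70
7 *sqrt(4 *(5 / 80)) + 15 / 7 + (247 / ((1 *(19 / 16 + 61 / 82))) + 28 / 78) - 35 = 9772723 / 98826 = 98.89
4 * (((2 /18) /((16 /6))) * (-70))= -35 /3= -11.67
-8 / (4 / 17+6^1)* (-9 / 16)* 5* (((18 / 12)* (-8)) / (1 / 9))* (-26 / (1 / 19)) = 10203570 / 53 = 192520.19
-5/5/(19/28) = -28/19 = -1.47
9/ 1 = 9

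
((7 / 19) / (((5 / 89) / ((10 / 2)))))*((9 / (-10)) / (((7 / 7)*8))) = -5607 / 1520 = -3.69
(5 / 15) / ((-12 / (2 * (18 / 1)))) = -1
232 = 232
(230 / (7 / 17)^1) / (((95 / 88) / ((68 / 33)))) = 425408 / 399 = 1066.19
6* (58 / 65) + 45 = 3273 / 65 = 50.35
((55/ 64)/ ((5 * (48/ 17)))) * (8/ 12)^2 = 0.03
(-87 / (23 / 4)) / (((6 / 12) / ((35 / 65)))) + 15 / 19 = -88083 / 5681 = -15.50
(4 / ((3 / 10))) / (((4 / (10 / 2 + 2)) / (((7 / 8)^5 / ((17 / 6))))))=588245 / 139264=4.22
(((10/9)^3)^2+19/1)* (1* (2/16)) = 11097379/4251528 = 2.61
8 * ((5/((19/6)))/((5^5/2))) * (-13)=-1248/11875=-0.11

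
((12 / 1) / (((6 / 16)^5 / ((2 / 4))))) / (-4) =-202.27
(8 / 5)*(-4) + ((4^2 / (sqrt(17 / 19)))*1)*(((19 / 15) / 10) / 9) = -32 / 5 + 152*sqrt(323) / 11475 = -6.16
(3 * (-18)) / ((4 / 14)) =-189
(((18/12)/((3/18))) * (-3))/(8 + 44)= -27/52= -0.52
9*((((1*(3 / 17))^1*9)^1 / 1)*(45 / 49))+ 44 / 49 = 1669 / 119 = 14.03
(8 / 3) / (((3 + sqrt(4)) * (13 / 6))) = 16 / 65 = 0.25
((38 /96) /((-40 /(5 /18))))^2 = 361 /47775744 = 0.00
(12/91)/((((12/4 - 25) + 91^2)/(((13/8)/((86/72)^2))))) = 648/35632079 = 0.00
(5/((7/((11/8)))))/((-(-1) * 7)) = 55/392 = 0.14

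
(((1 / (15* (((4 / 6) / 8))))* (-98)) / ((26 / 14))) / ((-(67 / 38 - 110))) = -104272 / 267345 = -0.39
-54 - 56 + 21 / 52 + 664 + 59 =31897 / 52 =613.40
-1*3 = -3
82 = 82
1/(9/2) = 2/9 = 0.22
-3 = -3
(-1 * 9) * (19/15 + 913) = -41142/5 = -8228.40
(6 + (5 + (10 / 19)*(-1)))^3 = 7880599 / 6859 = 1148.94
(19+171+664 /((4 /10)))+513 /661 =1223363 /661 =1850.78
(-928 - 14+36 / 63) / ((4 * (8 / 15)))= -441.29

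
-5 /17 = -0.29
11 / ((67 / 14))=154 / 67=2.30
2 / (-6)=-1 / 3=-0.33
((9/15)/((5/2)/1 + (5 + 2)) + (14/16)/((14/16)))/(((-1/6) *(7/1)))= -606/665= -0.91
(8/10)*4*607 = 9712/5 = 1942.40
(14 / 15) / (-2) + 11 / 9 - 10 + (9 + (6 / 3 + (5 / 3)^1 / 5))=94 / 45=2.09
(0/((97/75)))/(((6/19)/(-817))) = 0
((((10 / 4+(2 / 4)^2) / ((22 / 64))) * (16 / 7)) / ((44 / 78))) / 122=1248 / 4697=0.27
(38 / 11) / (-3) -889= -29375 / 33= -890.15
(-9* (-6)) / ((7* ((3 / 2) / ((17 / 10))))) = 8.74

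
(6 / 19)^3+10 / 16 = 0.66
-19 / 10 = -1.90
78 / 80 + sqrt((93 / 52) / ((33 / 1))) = sqrt(4433) / 286 + 39 / 40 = 1.21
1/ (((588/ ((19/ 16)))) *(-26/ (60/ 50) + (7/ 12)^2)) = -57/ 601916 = -0.00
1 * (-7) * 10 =-70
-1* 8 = -8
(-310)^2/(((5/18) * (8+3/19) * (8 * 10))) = 5301/10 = 530.10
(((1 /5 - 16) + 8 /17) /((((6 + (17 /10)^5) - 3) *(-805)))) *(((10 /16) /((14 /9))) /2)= 7329375 /32950740263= 0.00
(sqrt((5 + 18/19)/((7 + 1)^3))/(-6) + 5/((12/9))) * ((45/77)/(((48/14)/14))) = 1575/176 - 35 * sqrt(4294)/53504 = 8.91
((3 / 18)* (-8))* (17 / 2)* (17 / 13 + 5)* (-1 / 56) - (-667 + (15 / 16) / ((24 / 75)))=23249881 / 34944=665.35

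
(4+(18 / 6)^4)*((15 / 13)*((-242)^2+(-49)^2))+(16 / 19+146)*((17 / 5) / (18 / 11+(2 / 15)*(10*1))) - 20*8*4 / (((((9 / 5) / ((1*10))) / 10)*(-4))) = 652289364848 / 108927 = 5988316.62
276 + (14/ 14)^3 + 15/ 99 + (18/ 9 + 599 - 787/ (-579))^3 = 466654713921947954/ 2135149929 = 218558288.38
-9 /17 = -0.53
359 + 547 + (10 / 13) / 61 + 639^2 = 324517021 / 793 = 409227.01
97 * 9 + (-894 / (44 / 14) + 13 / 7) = 45461 / 77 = 590.40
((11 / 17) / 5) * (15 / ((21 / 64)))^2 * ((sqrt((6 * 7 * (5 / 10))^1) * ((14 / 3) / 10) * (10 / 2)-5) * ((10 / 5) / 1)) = -2252800 / 833 + 450560 * sqrt(21) / 357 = 3079.10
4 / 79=0.05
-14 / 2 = -7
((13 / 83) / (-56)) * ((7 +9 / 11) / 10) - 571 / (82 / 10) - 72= -1484524399 / 10481240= -141.64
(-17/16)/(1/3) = -51/16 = -3.19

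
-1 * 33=-33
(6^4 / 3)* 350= 151200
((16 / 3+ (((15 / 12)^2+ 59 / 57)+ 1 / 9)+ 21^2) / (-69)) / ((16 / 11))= -13514369 / 3020544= -4.47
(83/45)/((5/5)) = 83/45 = 1.84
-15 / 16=-0.94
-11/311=-0.04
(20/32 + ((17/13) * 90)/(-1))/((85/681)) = -1658235/1768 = -937.92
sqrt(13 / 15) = sqrt(195) / 15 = 0.93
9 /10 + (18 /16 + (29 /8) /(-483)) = 19489 /9660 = 2.02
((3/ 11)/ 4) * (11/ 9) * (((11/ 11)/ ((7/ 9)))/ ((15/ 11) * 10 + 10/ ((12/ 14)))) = 99/ 23380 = 0.00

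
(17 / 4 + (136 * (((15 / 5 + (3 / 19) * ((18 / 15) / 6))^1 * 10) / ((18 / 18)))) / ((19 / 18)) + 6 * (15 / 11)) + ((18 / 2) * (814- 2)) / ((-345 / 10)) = 3706.56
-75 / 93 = -25 / 31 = -0.81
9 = 9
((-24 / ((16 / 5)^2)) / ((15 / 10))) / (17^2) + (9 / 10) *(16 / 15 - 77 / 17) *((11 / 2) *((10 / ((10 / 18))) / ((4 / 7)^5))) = -74930173469 / 14796800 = -5063.94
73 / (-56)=-73 / 56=-1.30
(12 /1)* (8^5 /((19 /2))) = 786432 /19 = 41391.16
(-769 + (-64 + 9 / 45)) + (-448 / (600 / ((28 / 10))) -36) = -326584 / 375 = -870.89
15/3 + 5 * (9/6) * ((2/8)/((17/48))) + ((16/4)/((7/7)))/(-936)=40933/3978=10.29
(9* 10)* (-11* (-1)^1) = 990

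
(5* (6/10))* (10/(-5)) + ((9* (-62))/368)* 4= -555/46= -12.07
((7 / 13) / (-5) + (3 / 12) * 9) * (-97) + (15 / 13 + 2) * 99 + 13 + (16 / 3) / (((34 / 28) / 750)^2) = 152888823459 / 75140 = 2034719.50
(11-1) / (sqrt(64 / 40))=5 * sqrt(10) / 2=7.91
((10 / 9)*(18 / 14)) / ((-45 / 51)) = -34 / 21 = -1.62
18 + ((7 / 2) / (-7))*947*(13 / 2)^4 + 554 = -27028963 / 32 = -844655.09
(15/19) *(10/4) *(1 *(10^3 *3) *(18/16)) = 253125/38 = 6661.18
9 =9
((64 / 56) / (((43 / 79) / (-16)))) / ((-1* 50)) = 5056 / 7525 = 0.67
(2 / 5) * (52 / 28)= 26 / 35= 0.74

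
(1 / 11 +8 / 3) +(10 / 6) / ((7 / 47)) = 1074 / 77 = 13.95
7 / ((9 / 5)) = 35 / 9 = 3.89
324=324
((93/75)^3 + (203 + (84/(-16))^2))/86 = 58117281/21500000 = 2.70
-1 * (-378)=378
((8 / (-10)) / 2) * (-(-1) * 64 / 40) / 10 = -8 / 125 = -0.06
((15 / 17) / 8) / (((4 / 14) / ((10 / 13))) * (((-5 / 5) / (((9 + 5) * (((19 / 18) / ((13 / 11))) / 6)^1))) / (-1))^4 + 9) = 801706404828175 / 65562365641749576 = 0.01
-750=-750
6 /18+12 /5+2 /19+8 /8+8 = 3374 /285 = 11.84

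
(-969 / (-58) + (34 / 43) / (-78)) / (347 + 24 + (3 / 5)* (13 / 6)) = 477655 / 10650627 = 0.04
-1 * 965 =-965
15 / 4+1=19 / 4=4.75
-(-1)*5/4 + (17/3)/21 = 383/252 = 1.52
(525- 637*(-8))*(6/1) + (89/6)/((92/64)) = 2327806/69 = 33736.32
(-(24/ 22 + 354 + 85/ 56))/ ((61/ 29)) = -169.54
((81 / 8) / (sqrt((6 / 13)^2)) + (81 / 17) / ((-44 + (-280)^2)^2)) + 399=5491880351247 / 13046783314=420.94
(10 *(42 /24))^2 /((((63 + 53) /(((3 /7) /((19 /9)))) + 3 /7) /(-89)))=-20605725 /432308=-47.66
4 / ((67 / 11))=44 / 67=0.66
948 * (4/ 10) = 1896/ 5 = 379.20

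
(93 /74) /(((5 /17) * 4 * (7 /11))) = 17391 /10360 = 1.68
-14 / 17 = -0.82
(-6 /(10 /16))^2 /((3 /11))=8448 /25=337.92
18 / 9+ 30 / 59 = 148 / 59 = 2.51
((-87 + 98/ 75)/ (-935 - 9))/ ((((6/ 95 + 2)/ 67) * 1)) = 8181571/ 2775360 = 2.95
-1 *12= -12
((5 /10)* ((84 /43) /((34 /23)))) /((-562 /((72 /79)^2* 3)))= -3755808 /1281970051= -0.00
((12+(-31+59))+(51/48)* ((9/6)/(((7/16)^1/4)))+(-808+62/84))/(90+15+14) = -6.33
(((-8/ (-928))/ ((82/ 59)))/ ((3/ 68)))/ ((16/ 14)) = 7021/ 57072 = 0.12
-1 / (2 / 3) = -3 / 2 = -1.50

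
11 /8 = 1.38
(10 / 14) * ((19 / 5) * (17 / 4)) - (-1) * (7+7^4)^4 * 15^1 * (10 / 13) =387948285684196.15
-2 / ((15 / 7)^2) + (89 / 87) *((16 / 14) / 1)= 33506 / 45675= 0.73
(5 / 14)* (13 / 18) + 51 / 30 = 2467 / 1260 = 1.96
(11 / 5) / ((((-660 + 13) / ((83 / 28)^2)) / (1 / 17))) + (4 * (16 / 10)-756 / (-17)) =2193264573 / 43116080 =50.87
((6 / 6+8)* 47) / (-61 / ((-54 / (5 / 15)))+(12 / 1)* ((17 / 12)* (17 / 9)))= 68526 / 5263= 13.02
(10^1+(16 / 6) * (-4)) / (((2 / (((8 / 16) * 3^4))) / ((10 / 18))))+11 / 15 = -203 / 30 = -6.77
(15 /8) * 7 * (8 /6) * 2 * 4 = 140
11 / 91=0.12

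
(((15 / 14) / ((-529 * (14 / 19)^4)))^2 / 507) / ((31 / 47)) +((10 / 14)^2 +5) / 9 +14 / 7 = 1107781255780318186853 / 424072489060544257024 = 2.61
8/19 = 0.42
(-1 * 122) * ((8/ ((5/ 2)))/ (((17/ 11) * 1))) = -21472/ 85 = -252.61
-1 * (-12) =12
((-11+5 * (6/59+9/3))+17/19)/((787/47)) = 0.32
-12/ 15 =-4/ 5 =-0.80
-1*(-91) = 91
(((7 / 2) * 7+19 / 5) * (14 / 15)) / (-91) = -283 / 975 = -0.29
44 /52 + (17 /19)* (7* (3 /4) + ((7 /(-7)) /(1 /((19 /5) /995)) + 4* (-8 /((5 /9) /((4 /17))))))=-32373201 /4915300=-6.59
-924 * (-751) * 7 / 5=4857468 / 5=971493.60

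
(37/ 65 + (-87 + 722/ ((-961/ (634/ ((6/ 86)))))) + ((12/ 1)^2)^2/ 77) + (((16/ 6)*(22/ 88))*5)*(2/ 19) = -607179805374/ 91386295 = -6644.10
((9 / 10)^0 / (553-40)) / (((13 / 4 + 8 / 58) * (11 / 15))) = 580 / 739233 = 0.00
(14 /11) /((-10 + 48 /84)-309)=-98 /24519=-0.00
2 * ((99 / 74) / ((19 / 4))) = 396 / 703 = 0.56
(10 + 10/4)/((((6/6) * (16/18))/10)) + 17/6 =3443/24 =143.46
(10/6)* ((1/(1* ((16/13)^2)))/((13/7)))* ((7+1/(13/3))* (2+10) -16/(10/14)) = 3661/96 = 38.14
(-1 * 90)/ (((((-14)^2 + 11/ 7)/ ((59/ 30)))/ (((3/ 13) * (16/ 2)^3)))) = -634368/ 5993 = -105.85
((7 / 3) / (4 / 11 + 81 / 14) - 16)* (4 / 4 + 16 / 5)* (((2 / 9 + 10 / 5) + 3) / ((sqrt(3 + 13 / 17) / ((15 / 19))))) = -7300181* sqrt(17) / 215916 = -139.40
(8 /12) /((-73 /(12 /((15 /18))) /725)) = -6960 /73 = -95.34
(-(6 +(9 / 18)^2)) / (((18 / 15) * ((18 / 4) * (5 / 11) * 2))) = -275 / 216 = -1.27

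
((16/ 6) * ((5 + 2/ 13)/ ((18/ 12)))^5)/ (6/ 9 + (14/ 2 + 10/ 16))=2765056219136/ 17954615601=154.00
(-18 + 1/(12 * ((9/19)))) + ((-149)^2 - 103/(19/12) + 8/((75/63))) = 1135004461/51300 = 22124.84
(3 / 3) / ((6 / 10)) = 5 / 3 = 1.67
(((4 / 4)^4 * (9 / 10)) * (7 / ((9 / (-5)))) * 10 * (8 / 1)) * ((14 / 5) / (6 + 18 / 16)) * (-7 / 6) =21952 / 171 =128.37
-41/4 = -10.25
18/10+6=39/5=7.80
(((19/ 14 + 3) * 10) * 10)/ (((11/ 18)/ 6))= 329400/ 77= 4277.92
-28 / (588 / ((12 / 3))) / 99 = -4 / 2079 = -0.00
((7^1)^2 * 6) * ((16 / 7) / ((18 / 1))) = 112 / 3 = 37.33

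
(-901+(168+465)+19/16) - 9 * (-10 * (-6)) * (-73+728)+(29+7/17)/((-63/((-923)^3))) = 6284578160701/17136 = 366747091.54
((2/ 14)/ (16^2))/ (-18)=-1/ 32256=-0.00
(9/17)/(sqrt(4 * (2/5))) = 9 * sqrt(10)/68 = 0.42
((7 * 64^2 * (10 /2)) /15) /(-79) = -28672 /237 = -120.98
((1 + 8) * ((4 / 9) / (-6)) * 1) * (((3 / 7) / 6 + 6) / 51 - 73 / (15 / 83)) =28267 / 105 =269.21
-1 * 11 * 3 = -33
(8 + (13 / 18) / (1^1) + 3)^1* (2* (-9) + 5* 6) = 422 / 3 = 140.67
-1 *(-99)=99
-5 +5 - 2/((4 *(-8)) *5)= 1/80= 0.01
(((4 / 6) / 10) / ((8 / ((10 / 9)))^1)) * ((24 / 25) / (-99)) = -0.00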